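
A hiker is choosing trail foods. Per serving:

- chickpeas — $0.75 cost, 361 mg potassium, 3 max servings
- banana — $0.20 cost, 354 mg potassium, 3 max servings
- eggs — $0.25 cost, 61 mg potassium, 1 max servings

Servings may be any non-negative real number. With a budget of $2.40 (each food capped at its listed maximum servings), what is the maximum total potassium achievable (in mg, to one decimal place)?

Potassium per dollar: banana 1770, chickpeas 481.3, eggs 244.
Take 3 servings of banana: spends $0.60, +1062.0 mg potassium (running total 1062.0 mg).
Take 2.4 servings of chickpeas: spends $1.80, +866.4 mg potassium (running total 1928.4 mg).
Greedy by best ratio exhausts the cost allowance optimally: 1928.4 mg.

1928.4 mg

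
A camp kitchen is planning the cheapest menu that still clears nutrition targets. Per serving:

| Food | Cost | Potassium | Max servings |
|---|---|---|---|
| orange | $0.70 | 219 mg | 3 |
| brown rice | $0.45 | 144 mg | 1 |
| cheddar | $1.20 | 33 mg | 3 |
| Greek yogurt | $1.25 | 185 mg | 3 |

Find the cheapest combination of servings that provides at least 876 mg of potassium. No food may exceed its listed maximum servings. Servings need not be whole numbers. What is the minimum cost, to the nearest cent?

$3.06

Cost per mg of potassium: brown rice $0.0031, orange $0.0032, Greek yogurt $0.0068, cheddar $0.0364.
Take 1 serving of brown rice: +144.0 mg potassium for $0.45 (total $0.45, still need 732.0 mg).
Take 3 servings of orange: +657.0 mg potassium for $2.10 (total $2.55, still need 75.0 mg).
Take 0.4054 servings of Greek yogurt: +75.0 mg potassium for $0.51 (total $3.06, still need 0.0 mg).
Filling from the cheapest source first is optimal under one linear minimum: $3.06.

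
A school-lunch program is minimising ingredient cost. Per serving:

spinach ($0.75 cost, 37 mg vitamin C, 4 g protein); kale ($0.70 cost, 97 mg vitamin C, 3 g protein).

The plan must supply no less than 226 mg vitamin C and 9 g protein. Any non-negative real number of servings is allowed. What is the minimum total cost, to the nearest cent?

A basic optimal solution has at most two foods positive. Try each food alone and each pair with both targets met exactly.
spinach only: max(226/37, 9/4) = 6.108 servings → $4.58.
kale only: max(226/97, 9/3) = 3 servings → $2.10.
spinach + kale with both tight: 0.704 servings and 2.061 servings → $1.97.
The minimum over all feasible corners is $1.97.

$1.97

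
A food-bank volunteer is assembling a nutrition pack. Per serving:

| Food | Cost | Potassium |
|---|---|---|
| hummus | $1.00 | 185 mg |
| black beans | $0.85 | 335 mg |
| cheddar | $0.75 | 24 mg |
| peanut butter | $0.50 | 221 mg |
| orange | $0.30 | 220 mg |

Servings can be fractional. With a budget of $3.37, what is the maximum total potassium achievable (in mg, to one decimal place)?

2471.3 mg

Potassium per dollar: orange 733.3, peanut butter 442, black beans 394.1, hummus 185, cheddar 32.
With no serving limits, spend the whole cost allowance on orange: $3.37 / $0.30 × 220 mg = 2471.3 mg.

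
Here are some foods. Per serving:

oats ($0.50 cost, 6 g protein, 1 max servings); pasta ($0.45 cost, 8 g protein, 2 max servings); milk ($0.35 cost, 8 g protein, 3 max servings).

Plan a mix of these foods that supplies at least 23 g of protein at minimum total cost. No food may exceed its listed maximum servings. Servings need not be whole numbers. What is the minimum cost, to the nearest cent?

Cost per g of protein: milk $0.0437, pasta $0.0563, oats $0.0833.
Take 2.875 servings of milk: +23.0 g protein for $1.01 (total $1.01, still need 0.0 g).
Filling from the cheapest source first is optimal under one linear minimum: $1.01.

$1.01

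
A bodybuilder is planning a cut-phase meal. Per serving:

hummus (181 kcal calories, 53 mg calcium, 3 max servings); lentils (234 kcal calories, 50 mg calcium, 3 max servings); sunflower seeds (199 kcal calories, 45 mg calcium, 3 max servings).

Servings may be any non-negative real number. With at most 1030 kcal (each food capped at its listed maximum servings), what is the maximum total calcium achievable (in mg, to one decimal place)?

Calcium per kcal: hummus 0.2928, sunflower seeds 0.2261, lentils 0.2137.
Take 3 servings of hummus: uses 543 kcal, +159.0 mg calcium (running total 159.0 mg).
Take 2.447 servings of sunflower seeds: uses 487 kcal, +110.1 mg calcium (running total 269.1 mg).
Greedy by best ratio exhausts the calories allowance optimally: 269.1 mg.

269.1 mg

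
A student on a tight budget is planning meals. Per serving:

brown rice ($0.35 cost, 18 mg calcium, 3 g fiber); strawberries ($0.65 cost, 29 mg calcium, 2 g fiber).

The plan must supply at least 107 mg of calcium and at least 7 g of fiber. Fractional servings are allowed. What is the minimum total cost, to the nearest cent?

$2.08

With two linear requirements the optimum uses one or two foods; enumerate the corners.
brown rice only: max(107/18, 7/3) = 5.944 servings → $2.08.
strawberries only: max(107/29, 7/2) = 3.69 servings → $2.40.
brown rice + strawberries: the both-tight solution has a negative serving — not a feasible corner.
The minimum over all feasible corners is $2.08.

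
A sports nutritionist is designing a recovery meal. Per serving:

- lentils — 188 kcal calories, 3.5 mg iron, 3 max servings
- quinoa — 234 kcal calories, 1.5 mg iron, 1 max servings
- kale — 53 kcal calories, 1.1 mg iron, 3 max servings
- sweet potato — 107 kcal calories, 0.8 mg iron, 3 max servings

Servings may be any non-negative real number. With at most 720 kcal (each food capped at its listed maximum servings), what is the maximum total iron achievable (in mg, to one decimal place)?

Iron per kcal: kale 0.02075, lentils 0.01862, sweet potato 0.007477, quinoa 0.00641.
Take 3 servings of kale: uses 159 kcal, +3.3 mg iron (running total 3.3 mg).
Take 2.984 servings of lentils: uses 561 kcal, +10.4 mg iron (running total 13.7 mg).
Greedy by best ratio exhausts the calories allowance optimally: 13.7 mg.

13.7 mg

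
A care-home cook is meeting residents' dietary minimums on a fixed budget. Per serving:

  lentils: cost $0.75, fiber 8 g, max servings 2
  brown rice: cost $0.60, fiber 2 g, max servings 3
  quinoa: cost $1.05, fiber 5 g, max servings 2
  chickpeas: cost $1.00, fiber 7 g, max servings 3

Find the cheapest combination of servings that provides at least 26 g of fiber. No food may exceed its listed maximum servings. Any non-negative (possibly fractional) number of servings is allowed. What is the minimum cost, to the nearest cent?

$2.93

Cost per g of fiber: lentils $0.0938, chickpeas $0.1429, quinoa $0.2100, brown rice $0.3000.
Take 2 servings of lentils: +16.0 g fiber for $1.50 (total $1.50, still need 10.0 g).
Take 1.429 servings of chickpeas: +10.0 g fiber for $1.43 (total $2.93, still need 0.0 g).
Filling from the cheapest source first is optimal under one linear minimum: $2.93.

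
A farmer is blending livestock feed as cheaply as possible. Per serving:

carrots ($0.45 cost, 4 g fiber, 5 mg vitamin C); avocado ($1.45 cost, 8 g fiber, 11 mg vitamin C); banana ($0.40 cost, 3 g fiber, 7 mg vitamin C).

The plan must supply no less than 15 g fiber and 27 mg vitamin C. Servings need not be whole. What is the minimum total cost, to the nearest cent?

$1.85

A basic optimal solution has at most two foods positive. Try each food alone and each pair with both targets met exactly.
carrots only: max(15/4, 27/5) = 5.4 servings → $2.43.
avocado only: max(15/8, 27/11) = 2.455 servings → $3.56.
banana only: max(15/3, 27/7) = 5 servings → $2.00.
carrots + avocado: the both-tight solution has a negative serving — not a feasible corner.
carrots + banana with both tight: 1.846 servings and 2.538 servings → $1.85.
avocado + banana with both tight: 1.043 servings and 2.217 servings → $2.40.
The minimum over all feasible corners is $1.85.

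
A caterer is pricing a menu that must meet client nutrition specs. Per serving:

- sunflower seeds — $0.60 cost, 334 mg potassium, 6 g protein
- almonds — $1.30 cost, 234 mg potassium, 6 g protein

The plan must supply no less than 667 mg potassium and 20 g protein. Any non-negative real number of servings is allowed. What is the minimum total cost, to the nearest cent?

A basic optimal solution has at most two foods positive. Try each food alone and each pair with both targets met exactly.
sunflower seeds only: max(667/334, 20/6) = 3.333 servings → $2.00.
almonds only: max(667/234, 20/6) = 3.333 servings → $4.33.
sunflower seeds + almonds with both targets exact would need a negative amount; discard.
So the least-cost plan costs $2.00.

$2.00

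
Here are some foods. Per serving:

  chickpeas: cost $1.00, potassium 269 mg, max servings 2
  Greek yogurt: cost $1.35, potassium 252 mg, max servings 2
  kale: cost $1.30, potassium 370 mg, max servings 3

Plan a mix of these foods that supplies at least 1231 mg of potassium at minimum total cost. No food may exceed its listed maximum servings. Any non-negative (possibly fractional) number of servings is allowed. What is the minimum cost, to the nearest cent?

Cost per mg of potassium: kale $0.0035, chickpeas $0.0037, Greek yogurt $0.0054.
Take 3 servings of kale: +1110.0 mg potassium for $3.90 (total $3.90, still need 121.0 mg).
Take 0.4498 servings of chickpeas: +121.0 mg potassium for $0.45 (total $4.35, still need 0.0 mg).
Greedy by cheapest-per-mg is optimal for a single linear constraint, so the minimum cost is $4.35.

$4.35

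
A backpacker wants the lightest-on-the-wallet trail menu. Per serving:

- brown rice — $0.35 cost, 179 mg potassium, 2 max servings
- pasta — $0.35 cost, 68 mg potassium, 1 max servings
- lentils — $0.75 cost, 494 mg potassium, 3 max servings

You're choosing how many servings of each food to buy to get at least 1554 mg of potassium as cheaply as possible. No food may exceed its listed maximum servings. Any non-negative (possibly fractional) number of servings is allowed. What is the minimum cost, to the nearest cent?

Cost per mg of potassium: lentils $0.0015, brown rice $0.0020, pasta $0.0051.
Take 3 servings of lentils: +1482.0 mg potassium for $2.25 (total $2.25, still need 72.0 mg).
Take 0.4022 servings of brown rice: +72.0 mg potassium for $0.14 (total $2.39, still need 0.0 mg).
Greedy by cheapest-per-mg is optimal for a single linear constraint, so the minimum cost is $2.39.

$2.39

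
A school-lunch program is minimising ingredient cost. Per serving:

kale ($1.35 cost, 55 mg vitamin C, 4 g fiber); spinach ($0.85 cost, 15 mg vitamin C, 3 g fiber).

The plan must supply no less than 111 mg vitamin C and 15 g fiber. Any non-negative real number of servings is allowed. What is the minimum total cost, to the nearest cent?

For a min-cost LP with two ≥-constraints, a basic feasible solution has at most two positive variables.
kale only: max(111/55, 15/4) = 3.75 servings → $5.06.
spinach only: max(111/15, 15/3) = 7.4 servings → $6.29.
kale + spinach with both tight: 1.029 servings and 3.629 servings → $4.47.
Cheapest feasible corner: $4.47.

$4.47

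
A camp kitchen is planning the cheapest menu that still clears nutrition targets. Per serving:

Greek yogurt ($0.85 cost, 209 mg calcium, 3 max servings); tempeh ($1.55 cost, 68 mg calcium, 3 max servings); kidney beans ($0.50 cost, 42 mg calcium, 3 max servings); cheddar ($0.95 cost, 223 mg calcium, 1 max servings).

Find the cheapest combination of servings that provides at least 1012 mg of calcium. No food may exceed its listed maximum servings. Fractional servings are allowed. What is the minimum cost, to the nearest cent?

Cost per mg of calcium: Greek yogurt $0.0041, cheddar $0.0043, kidney beans $0.0119, tempeh $0.0228.
Take 3 servings of Greek yogurt: +627.0 mg calcium for $2.55 (total $2.55, still need 385.0 mg).
Take 1 serving of cheddar: +223.0 mg calcium for $0.95 (total $3.50, still need 162.0 mg).
Take 3 servings of kidney beans: +126.0 mg calcium for $1.50 (total $5.00, still need 36.0 mg).
Take 0.5294 servings of tempeh: +36.0 mg calcium for $0.82 (total $5.82, still need 0.0 mg).
Greedy by cheapest-per-mg is optimal for a single linear constraint, so the minimum cost is $5.82.

$5.82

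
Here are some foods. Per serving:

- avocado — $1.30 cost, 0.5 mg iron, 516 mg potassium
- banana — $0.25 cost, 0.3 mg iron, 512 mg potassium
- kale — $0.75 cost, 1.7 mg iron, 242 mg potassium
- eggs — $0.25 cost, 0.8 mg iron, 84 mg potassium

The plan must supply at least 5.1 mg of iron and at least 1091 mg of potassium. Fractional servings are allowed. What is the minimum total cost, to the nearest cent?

$1.77

An LP optimum is at a vertex; with two nutrient constraints at most two foods are used. Check each candidate.
avocado only: max(5.1/0.5, 1091/516) = 10.2 servings → $13.26.
banana only: max(5.1/0.3, 1091/512) = 17 servings → $4.25.
kale only: max(5.1/1.7, 1091/242) = 4.508 servings → $3.38.
eggs only: max(5.1/0.8, 1091/84) = 12.99 servings → $3.25.
avocado + banana with both targets exact would need a negative amount; discard.
avocado + kale with both tight: 0.8206 servings and 2.759 servings → $3.14.
avocado + eggs with both tight: 1.198 servings and 5.626 servings → $2.96.
banana + kale with both tight: 0.7778 servings and 2.863 servings → $2.34.
banana + eggs with both tight: 1.156 servings and 5.941 servings → $1.77.
kale + eggs: the both-tight solution has a negative serving — not a feasible corner.
The minimum over all feasible corners is $1.77.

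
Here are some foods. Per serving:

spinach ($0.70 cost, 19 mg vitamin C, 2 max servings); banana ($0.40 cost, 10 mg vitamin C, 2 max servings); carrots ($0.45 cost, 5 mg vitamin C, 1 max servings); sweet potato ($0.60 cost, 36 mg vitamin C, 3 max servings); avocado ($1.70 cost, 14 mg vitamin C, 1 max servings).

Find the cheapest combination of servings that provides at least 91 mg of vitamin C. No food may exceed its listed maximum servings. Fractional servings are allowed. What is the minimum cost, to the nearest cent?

$1.52

Cost per mg of vitamin C: sweet potato $0.0167, spinach $0.0368, banana $0.0400, carrots $0.0900, avocado $0.1214.
Take 2.528 servings of sweet potato: +91.0 mg vitamin C for $1.52 (total $1.52, still need 0.0 mg).
Greedy by cheapest-per-mg is optimal for a single linear constraint, so the minimum cost is $1.52.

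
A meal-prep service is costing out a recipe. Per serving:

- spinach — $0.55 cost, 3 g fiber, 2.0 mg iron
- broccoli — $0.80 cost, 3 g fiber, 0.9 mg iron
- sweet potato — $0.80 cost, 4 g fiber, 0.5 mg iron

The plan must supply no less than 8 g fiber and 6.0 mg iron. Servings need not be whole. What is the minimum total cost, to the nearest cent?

This is a tiny linear program; its minimum lies at a vertex of the feasible set. List the vertices and price them.
spinach only: max(8/3, 6.0/2.0) = 3 servings → $1.65.
broccoli only: max(8/3, 6.0/0.9) = 6.667 servings → $5.33.
sweet potato only: max(8/4, 6.0/0.5) = 12 servings → $9.60.
spinach + broccoli with both targets exact would need a negative amount; discard.
spinach + sweet potato: intersection lies outside the first quadrant.
broccoli + sweet potato with both targets exact would need a negative amount; discard.
So the least-cost plan costs $1.65.

$1.65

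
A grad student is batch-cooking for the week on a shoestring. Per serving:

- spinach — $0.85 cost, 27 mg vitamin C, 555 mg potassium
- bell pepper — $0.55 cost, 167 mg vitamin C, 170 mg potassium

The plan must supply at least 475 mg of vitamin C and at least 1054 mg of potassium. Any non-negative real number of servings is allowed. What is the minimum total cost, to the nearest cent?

A basic optimal solution has at most two foods positive. Try each food alone and each pair with both targets met exactly.
spinach only: max(475/27, 1054/555) = 17.59 servings → $14.95.
bell pepper only: max(475/167, 1054/170) = 6.2 servings → $3.41.
spinach + bell pepper with both tight: 1.081 servings and 2.669 servings → $2.39.
Cheapest feasible corner: $2.39.

$2.39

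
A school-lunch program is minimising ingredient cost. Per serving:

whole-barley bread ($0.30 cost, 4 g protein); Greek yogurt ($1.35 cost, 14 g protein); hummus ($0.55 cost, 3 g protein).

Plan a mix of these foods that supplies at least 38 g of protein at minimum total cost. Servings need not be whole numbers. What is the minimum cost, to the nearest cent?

Cost per g of protein: whole-barley bread $0.0750, Greek yogurt $0.0964, hummus $0.1833.
With no serving limits, use only whole-barley bread: 38 g / 4 g = 9.5 servings × $0.30 = $2.85.

$2.85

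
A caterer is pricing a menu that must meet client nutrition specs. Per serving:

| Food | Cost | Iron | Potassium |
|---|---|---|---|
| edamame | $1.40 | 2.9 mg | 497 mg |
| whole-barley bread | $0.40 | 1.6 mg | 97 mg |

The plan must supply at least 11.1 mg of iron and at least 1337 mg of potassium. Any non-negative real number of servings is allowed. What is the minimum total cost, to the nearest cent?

Two binding constraints pin down two serving amounts, so the optimal mix uses at most two foods. The candidates are each food alone (scaled to the tighter of iron/potassium) and each pair with both constraints tight.
edamame only: max(11.1/2.9, 1337/497) = 3.828 servings → $5.36.
whole-barley bread only: max(11.1/1.6, 1337/97) = 13.78 servings → $5.51.
edamame + whole-barley bread with both tight: 2.068 servings and 3.19 servings → $4.17.
The minimum over all feasible corners is $4.17.

$4.17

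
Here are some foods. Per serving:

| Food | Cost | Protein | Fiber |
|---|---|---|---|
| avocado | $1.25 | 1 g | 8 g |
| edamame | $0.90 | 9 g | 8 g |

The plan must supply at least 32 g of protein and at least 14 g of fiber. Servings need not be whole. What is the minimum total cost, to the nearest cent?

$3.20

At the optimum either one food covers both requirements or two foods hit both targets exactly; no other combination can be cheaper.
avocado only: max(32/1, 14/8) = 32 servings → $40.00.
edamame only: max(32/9, 14/8) = 3.556 servings → $3.20.
avocado + edamame: the both-tight solution has a negative serving — not a feasible corner.
Cheapest feasible corner: $3.20.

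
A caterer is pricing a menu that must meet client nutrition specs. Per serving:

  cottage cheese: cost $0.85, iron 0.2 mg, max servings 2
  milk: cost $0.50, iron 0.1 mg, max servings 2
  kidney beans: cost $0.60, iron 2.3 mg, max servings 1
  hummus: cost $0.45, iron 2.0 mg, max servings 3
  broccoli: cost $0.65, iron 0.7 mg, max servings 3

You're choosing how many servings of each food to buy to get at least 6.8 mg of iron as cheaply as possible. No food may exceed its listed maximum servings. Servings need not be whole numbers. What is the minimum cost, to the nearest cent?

Cost per mg of iron: hummus $0.2250, kidney beans $0.2609, broccoli $0.9286, cottage cheese $4.2500, milk $5.0000.
Take 3 servings of hummus: +6.0 mg iron for $1.35 (total $1.35, still need 0.8 mg).
Take 0.3478 servings of kidney beans: +0.8 mg iron for $0.21 (total $1.56, still need 0.0 mg).
Filling from the cheapest source first is optimal under one linear minimum: $1.56.

$1.56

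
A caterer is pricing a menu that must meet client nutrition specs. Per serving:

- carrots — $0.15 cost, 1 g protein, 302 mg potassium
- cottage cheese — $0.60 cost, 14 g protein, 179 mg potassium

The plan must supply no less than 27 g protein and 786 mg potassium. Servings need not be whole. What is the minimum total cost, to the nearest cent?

At the optimum either one food covers both requirements or two foods hit both targets exactly; no other combination can be cheaper.
carrots only: max(27/1, 786/302) = 27 servings → $4.05.
cottage cheese only: max(27/14, 786/179) = 4.391 servings → $2.63.
carrots + cottage cheese with both tight: 1.524 servings and 1.82 servings → $1.32.
So the least-cost plan costs $1.32.

$1.32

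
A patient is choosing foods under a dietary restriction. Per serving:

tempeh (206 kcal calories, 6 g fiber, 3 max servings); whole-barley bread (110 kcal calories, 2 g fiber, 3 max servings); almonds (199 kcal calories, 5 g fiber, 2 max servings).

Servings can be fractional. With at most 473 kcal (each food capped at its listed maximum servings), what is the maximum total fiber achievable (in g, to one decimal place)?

Fiber per kcal: tempeh 0.02913, almonds 0.02513, whole-barley bread 0.01818.
Take 2.296 servings of tempeh: uses 473 kcal, +13.8 g fiber (running total 13.8 g).
Greedy by best ratio exhausts the calories allowance optimally: 13.8 g.

13.8 g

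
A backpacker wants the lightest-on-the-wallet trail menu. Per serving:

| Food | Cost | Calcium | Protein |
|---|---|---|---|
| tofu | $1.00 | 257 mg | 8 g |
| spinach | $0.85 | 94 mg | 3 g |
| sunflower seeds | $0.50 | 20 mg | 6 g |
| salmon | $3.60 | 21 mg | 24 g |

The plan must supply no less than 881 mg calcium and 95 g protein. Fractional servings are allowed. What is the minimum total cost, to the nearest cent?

$8.73

Check every corner: each single food scaled to meet both minima, and each pair solved so both constraints bind.
tofu only: max(881/257, 95/8) = 11.88 servings → $11.88.
spinach only: max(881/94, 95/3) = 31.67 servings → $26.92.
sunflower seeds only: max(881/20, 95/6) = 44.05 servings → $22.02.
salmon only: max(881/21, 95/24) = 41.95 servings → $151.03.
tofu + spinach with both targets exact would need a negative amount; discard.
tofu + sunflower seeds with both tight: 2.45 servings and 12.57 servings → $8.73.
tofu + salmon with both tight: 3.192 servings and 2.894 servings → $13.61.
spinach + sunflower seeds with both tight: 6.718 servings and 12.47 servings → $11.95.
spinach + salmon with both tight: 8.732 servings and 2.867 servings → $17.74.
sunflower seeds + salmon: the both-tight solution has a negative serving — not a feasible corner.
Cheapest feasible corner: $8.73.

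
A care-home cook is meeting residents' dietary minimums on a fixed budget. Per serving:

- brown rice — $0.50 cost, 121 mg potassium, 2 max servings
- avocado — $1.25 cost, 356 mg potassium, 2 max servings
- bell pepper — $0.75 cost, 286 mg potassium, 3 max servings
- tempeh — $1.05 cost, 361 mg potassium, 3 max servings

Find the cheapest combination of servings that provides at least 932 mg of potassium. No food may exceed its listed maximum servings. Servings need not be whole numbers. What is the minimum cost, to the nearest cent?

$2.47

Cost per mg of potassium: bell pepper $0.0026, tempeh $0.0029, avocado $0.0035, brown rice $0.0041.
Take 3 servings of bell pepper: +858.0 mg potassium for $2.25 (total $2.25, still need 74.0 mg).
Take 0.205 servings of tempeh: +74.0 mg potassium for $0.22 (total $2.47, still need 0.0 mg).
Filling from the cheapest source first is optimal under one linear minimum: $2.47.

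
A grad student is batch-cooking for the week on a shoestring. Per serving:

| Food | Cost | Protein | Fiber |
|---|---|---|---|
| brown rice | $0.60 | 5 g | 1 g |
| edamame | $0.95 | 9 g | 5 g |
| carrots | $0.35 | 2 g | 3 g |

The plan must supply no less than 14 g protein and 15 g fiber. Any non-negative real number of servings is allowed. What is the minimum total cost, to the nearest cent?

For a min-cost LP with two ≥-constraints, a basic feasible solution has at most two positive variables.
brown rice only: max(14/5, 15/1) = 15 servings → $9.00.
edamame only: max(14/9, 15/5) = 3 servings → $2.85.
carrots only: max(14/2, 15/3) = 7 servings → $2.45.
brown rice + edamame: the both-tight solution has a negative serving — not a feasible corner.
brown rice + carrots with both tight: 0.9231 servings and 4.692 servings → $2.20.
edamame + carrots with both tight: 0.7059 servings and 3.824 servings → $2.01.
Cheapest feasible corner: $2.01.

$2.01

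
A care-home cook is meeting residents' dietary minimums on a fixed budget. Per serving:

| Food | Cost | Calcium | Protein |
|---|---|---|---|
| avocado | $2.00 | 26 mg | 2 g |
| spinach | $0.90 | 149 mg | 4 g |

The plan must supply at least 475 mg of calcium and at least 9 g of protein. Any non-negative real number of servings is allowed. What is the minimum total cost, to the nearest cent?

$2.87

A basic optimal solution has at most two foods positive. Try each food alone and each pair with both targets met exactly.
avocado only: max(475/26, 9/2) = 18.27 servings → $36.54.
spinach only: max(475/149, 9/4) = 3.188 servings → $2.87.
avocado + spinach: intersection lies outside the first quadrant.
The minimum over all feasible corners is $2.87.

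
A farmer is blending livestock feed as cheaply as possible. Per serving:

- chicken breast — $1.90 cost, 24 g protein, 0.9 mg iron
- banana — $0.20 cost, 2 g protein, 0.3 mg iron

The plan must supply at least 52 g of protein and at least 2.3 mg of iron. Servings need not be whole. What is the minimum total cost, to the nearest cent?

A basic optimal solution has at most two foods positive. Try each food alone and each pair with both targets met exactly.
chicken breast only: max(52/24, 2.3/0.9) = 2.556 servings → $4.86.
banana only: max(52/2, 2.3/0.3) = 26 servings → $5.20.
chicken breast + banana with both tight: 2.037 servings and 1.556 servings → $4.18.
The minimum over all feasible corners is $4.18.

$4.18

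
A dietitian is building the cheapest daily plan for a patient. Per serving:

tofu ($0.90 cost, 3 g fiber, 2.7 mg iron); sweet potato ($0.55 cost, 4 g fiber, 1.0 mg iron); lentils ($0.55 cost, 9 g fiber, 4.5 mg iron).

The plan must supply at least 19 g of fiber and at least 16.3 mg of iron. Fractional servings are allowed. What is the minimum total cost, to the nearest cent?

$1.99

A basic optimal solution has at most two foods positive. Try each food alone and each pair with both targets met exactly.
tofu only: max(19/3, 16.3/2.7) = 6.333 servings → $5.70.
sweet potato only: max(19/4, 16.3/1.0) = 16.3 servings → $8.96.
lentils only: max(19/9, 16.3/4.5) = 3.622 servings → $1.99.
tofu + sweet potato with both tight: 5.923 servings and 0.3077 servings → $5.50.
tofu + lentils with both tight: 5.667 servings and 0.2222 servings → $5.22.
sweet potato + lentils with both targets exact would need a negative amount; discard.
So the least-cost plan costs $1.99.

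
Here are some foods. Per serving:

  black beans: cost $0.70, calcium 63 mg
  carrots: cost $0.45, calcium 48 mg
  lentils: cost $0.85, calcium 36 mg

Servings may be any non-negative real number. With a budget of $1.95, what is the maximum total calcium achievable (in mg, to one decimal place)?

208.0 mg

Calcium per dollar: carrots 106.7, black beans 90, lentils 42.35.
With no serving limits, spend the whole cost allowance on carrots: $1.95 / $0.45 × 48 mg = 208.0 mg.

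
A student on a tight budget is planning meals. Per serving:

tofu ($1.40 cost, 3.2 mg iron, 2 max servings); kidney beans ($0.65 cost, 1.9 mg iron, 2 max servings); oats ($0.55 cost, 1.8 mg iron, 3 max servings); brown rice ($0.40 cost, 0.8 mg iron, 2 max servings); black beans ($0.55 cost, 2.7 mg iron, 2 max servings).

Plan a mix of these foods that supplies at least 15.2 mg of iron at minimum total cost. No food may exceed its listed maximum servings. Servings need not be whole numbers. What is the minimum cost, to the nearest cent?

Cost per mg of iron: black beans $0.2037, oats $0.3056, kidney beans $0.3421, tofu $0.4375, brown rice $0.5000.
Take 2 servings of black beans: +5.4 mg iron for $1.10 (total $1.10, still need 9.8 mg).
Take 3 servings of oats: +5.4 mg iron for $1.65 (total $2.75, still need 4.4 mg).
Take 2 servings of kidney beans: +3.8 mg iron for $1.30 (total $4.05, still need 0.6 mg).
Take 0.1875 servings of tofu: +0.6 mg iron for $0.26 (total $4.31, still need 0.0 mg).
Greedy by cheapest-per-mg is optimal for a single linear constraint, so the minimum cost is $4.31.

$4.31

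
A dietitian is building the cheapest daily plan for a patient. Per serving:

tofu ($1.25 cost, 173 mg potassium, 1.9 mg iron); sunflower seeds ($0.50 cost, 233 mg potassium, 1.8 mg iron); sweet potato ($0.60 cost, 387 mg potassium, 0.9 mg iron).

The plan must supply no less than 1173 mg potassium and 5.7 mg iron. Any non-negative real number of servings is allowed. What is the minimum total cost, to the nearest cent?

Minimising a linear cost over {potassium ≥ 1173, iron ≥ 5.7, servings ≥ 0} — the optimum is at a vertex, using one or two foods.
tofu only: max(1173/173, 5.7/1.9) = 6.78 servings → $8.48.
sunflower seeds only: max(1173/233, 5.7/1.8) = 5.034 servings → $2.52.
sweet potato only: max(1173/387, 5.7/0.9) = 6.333 servings → $3.80.
tofu + sunflower seeds with both targets exact would need a negative amount; discard.
tofu + sweet potato with both tight: 1.984 servings and 2.144 servings → $3.77.
sunflower seeds + sweet potato with both tight: 2.362 servings and 1.609 servings → $2.15.
The minimum over all feasible corners is $2.15.

$2.15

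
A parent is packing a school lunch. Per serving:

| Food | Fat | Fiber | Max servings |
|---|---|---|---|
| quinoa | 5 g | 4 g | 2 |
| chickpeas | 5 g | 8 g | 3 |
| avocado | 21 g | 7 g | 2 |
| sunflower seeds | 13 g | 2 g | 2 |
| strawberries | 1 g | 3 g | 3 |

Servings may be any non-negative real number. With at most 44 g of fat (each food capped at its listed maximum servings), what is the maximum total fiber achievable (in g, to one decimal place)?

Fiber per g fat: strawberries 3, chickpeas 1.6, quinoa 0.8, avocado 0.3333, sunflower seeds 0.1538.
Take 3 servings of strawberries: uses 3 g fat, +9.0 g fiber (running total 9.0 g).
Take 3 servings of chickpeas: uses 15 g fat, +24.0 g fiber (running total 33.0 g).
Take 2 servings of quinoa: uses 10 g fat, +8.0 g fiber (running total 41.0 g).
Take 0.7619 servings of avocado: uses 16 g fat, +5.3 g fiber (running total 46.3 g).
Greedy by best ratio exhausts the fat allowance optimally: 46.3 g.

46.3 g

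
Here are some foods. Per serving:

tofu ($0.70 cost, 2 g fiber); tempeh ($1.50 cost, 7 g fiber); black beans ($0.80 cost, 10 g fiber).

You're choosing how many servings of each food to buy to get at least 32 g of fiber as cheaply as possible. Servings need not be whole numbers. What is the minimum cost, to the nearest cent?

Cost per g of fiber: black beans $0.0800, tempeh $0.2143, tofu $0.3500.
With no serving limits, use only black beans: 32 g / 10 g = 3.2 servings × $0.80 = $2.56.

$2.56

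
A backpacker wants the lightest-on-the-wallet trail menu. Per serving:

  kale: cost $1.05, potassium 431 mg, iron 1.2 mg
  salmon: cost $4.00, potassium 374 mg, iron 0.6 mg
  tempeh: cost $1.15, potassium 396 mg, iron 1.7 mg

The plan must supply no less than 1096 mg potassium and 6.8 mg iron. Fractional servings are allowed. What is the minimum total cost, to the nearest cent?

$4.60

The cheapest plan sits at a corner of the feasible region — with two constraints it uses at most two foods.
kale only: max(1096/431, 6.8/1.2) = 5.667 servings → $5.95.
salmon only: max(1096/374, 6.8/0.6) = 11.33 servings → $45.33.
tempeh only: max(1096/396, 6.8/1.7) = 4 servings → $4.60.
kale + salmon: the both-tight solution has a negative serving — not a feasible corner.
kale + tempeh with both targets exact would need a negative amount; discard.
salmon + tempeh: the both-tight solution has a negative serving — not a feasible corner.
Cheapest feasible corner: $4.60.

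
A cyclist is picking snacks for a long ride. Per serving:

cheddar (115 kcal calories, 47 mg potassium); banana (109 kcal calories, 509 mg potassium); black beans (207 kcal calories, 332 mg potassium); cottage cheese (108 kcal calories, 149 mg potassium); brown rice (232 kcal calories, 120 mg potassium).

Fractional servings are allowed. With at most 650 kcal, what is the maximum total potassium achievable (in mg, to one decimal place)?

3035.3 mg

Potassium per kcal: banana 4.67, black beans 1.604, cottage cheese 1.38, brown rice 0.5172, cheddar 0.4087.
With no serving limits, spend the whole calories allowance on banana: 650 kcal / 109 kcal × 509 mg = 3035.3 mg.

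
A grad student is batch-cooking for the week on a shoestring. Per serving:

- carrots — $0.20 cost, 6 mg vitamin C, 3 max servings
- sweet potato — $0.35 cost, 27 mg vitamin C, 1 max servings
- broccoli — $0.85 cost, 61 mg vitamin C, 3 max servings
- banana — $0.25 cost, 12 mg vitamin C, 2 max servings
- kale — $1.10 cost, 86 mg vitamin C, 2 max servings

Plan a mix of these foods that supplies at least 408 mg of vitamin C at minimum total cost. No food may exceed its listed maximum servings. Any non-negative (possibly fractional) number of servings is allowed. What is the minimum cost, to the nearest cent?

Cost per mg of vitamin C: kale $0.0128, sweet potato $0.0130, broccoli $0.0139, banana $0.0208, carrots $0.0333.
Take 2 servings of kale: +172.0 mg vitamin C for $2.20 (total $2.20, still need 236.0 mg).
Take 1 serving of sweet potato: +27.0 mg vitamin C for $0.35 (total $2.55, still need 209.0 mg).
Take 3 servings of broccoli: +183.0 mg vitamin C for $2.55 (total $5.10, still need 26.0 mg).
Take 2 servings of banana: +24.0 mg vitamin C for $0.50 (total $5.60, still need 2.0 mg).
Take 0.3333 servings of carrots: +2.0 mg vitamin C for $0.07 (total $5.67, still need 0.0 mg).
Filling from the cheapest source first is optimal under one linear minimum: $5.67.

$5.67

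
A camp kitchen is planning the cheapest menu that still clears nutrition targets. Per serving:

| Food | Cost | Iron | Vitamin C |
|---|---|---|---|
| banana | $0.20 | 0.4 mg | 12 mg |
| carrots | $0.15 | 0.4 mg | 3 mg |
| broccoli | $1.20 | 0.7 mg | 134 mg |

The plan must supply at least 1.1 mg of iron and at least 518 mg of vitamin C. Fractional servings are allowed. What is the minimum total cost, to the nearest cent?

$4.64

Minimising a linear cost over {iron ≥ 1.1, vitamin C ≥ 518, servings ≥ 0} — the optimum is at a vertex, using one or two foods.
banana only: max(1.1/0.4, 518/12) = 43.17 servings → $8.63.
carrots only: max(1.1/0.4, 518/3) = 172.7 servings → $25.90.
broccoli only: max(1.1/0.7, 518/134) = 3.866 servings → $4.64.
banana + carrots with both targets exact would need a negative amount; discard.
banana + broccoli: the both-tight solution has a negative serving — not a feasible corner.
carrots + broccoli: intersection lies outside the first quadrant.
The minimum over all feasible corners is $4.64.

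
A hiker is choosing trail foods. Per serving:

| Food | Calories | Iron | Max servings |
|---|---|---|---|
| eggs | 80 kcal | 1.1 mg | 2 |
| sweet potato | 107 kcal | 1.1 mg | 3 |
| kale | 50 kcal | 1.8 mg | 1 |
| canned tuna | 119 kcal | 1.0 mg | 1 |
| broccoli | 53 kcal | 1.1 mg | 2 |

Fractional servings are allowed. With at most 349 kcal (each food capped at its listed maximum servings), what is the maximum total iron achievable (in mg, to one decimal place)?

Iron per kcal: kale 0.036, broccoli 0.02075, eggs 0.01375, sweet potato 0.01028, canned tuna 0.008403.
Take 1 serving of kale: uses 50 kcal, +1.8 mg iron (running total 1.8 mg).
Take 2 servings of broccoli: uses 106 kcal, +2.2 mg iron (running total 4.0 mg).
Take 2 servings of eggs: uses 160 kcal, +2.2 mg iron (running total 6.2 mg).
Take 0.3084 servings of sweet potato: uses 33 kcal, +0.3 mg iron (running total 6.5 mg).
Filling greedily by iron-per-kcal is optimal for one linear limit, giving 6.5 mg.

6.5 mg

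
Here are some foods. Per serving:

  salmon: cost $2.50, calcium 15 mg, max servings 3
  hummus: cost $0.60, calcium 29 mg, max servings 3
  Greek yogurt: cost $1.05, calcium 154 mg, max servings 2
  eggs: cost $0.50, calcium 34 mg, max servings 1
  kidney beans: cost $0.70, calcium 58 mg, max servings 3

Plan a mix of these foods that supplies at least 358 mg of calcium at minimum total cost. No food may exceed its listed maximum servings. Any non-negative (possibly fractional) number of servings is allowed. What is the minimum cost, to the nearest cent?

Cost per mg of calcium: Greek yogurt $0.0068, kidney beans $0.0121, eggs $0.0147, hummus $0.0207, salmon $0.1667.
Take 2 servings of Greek yogurt: +308.0 mg calcium for $2.10 (total $2.10, still need 50.0 mg).
Take 0.8621 servings of kidney beans: +50.0 mg calcium for $0.60 (total $2.70, still need 0.0 mg).
Greedy by cheapest-per-mg is optimal for a single linear constraint, so the minimum cost is $2.70.

$2.70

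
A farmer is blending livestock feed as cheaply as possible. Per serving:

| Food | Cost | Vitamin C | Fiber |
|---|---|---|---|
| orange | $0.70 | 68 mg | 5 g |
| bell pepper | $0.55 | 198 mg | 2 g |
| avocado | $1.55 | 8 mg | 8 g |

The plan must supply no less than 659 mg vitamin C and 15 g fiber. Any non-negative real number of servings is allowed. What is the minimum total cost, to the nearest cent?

$2.82

Compare the cost at each extreme point of the feasible region.
orange only: max(659/68, 15/5) = 9.691 servings → $6.78.
bell pepper only: max(659/198, 15/2) = 7.5 servings → $4.12.
avocado only: max(659/8, 15/8) = 82.38 servings → $127.68.
orange + bell pepper with both tight: 1.934 servings and 2.664 servings → $2.82.
orange + avocado with both targets exact would need a negative amount; discard.
bell pepper + avocado with both tight: 3.286 servings and 1.054 servings → $3.44.
The minimum over all feasible corners is $2.82.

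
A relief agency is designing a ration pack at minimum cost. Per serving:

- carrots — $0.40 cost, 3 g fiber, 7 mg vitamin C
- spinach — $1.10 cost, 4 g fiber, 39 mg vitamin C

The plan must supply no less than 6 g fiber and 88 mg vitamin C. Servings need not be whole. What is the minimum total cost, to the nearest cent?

carrots only: max(6/3, 88/7) = 12.57 servings → $5.03.
spinach only: max(6/4, 88/39) = 2.256 servings → $2.48.
carrots + spinach with both targets exact would need a negative amount; discard.
Cheapest feasible corner: $2.48.

$2.48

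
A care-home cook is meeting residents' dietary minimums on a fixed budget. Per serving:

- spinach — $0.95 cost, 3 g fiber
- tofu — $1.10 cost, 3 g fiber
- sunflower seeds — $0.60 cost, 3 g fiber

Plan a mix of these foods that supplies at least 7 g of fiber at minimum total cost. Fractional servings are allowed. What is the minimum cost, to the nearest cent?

$1.40

Cost per g of fiber: sunflower seeds $0.2000, spinach $0.3167, tofu $0.3667.
With no serving limits, use only sunflower seeds: 7 g / 3 g = 2.333 servings × $0.60 = $1.40.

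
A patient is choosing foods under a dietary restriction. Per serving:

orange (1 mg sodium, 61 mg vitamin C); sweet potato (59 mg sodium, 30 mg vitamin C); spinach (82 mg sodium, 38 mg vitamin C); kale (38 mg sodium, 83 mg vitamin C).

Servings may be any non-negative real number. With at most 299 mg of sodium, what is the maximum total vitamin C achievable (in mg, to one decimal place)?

Vitamin C per mg sodium: orange 61, kale 2.184, sweet potato 0.5085, spinach 0.4634.
With no serving limits, spend the whole sodium allowance on orange: 299 mg / 1 mg × 61 mg = 18239.0 mg.

18239.0 mg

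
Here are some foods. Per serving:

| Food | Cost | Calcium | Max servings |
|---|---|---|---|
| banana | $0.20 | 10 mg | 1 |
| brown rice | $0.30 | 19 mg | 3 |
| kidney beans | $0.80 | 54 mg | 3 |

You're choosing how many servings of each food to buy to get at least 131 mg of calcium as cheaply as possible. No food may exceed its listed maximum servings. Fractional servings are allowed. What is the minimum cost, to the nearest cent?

$1.94

Cost per mg of calcium: kidney beans $0.0148, brown rice $0.0158, banana $0.0200.
Take 2.426 servings of kidney beans: +131.0 mg calcium for $1.94 (total $1.94, still need 0.0 mg).
Greedy by cheapest-per-mg is optimal for a single linear constraint, so the minimum cost is $1.94.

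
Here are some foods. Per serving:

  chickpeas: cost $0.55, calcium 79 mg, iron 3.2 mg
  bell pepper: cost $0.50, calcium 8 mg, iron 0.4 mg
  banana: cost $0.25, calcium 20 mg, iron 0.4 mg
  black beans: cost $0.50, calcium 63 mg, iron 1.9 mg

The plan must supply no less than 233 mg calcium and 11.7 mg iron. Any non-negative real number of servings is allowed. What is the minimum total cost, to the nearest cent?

The cheapest plan sits at a corner of the feasible region — with two constraints it uses at most two foods.
chickpeas only: max(233/79, 11.7/3.2) = 3.656 servings → $2.01.
bell pepper only: max(233/8, 11.7/0.4) = 29.25 servings → $14.62.
banana only: max(233/20, 11.7/0.4) = 29.25 servings → $7.31.
black beans only: max(233/63, 11.7/1.9) = 6.158 servings → $3.08.
chickpeas + bell pepper: the both-tight solution has a negative serving — not a feasible corner.
chickpeas + banana: intersection lies outside the first quadrant.
chickpeas + black beans with both targets exact would need a negative amount; discard.
bell pepper + banana: intersection lies outside the first quadrant.
bell pepper + black beans: intersection lies outside the first quadrant.
banana + black beans with both targets exact would need a negative amount; discard.
The minimum over all feasible corners is $2.01.

$2.01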